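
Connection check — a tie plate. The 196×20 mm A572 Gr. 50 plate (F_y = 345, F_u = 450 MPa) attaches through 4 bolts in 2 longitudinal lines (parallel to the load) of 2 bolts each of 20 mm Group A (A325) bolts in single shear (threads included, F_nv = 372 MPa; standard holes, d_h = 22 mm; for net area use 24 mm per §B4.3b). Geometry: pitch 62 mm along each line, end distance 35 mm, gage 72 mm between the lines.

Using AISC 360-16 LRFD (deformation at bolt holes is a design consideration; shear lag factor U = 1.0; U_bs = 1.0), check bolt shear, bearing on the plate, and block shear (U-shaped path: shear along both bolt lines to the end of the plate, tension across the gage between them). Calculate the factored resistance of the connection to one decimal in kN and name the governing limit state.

Bolt shear: A_b = π(20)²/4 = 314.16 mm². φR_n = 0.75 × 372 × 314.16 × 4 × 1 = 350.6 kN.
Bearing (20 mm plate, F_u = 450 MPa): end bolts L_c = 35 − 22/2 = 24, R_n = min(1.2×24×20×450, 2.4×20×20×450) = 259.2 kN/bolt; interior L_c = 62 − 22 = 40, R_n = 432 kN/bolt. φR_n = 0.75 × (2×259.2 + 2×432) = 1036.8 kN.
Block shear: shear path 2×[35+1×62] = 2×97 mm, A_gv = 3880, A_nv = 2×(97 − 1.5×24)×20 = 2440 mm²; tension across gage: (72 − 1×24)×20 = 960 mm². R_n = min(0.6×450×2440, 0.6×345×3880) + 1.0×450×960 = min(658.8, 803.16) + 432 = 1090.8 kN. φR_n = 0.75 × 1090.8 = 818.1 kN.
Governing: min(350.6, 1036.8, 818.1) = 350.6 kN → bolt shear.

350.6 kN (bolt shear governs)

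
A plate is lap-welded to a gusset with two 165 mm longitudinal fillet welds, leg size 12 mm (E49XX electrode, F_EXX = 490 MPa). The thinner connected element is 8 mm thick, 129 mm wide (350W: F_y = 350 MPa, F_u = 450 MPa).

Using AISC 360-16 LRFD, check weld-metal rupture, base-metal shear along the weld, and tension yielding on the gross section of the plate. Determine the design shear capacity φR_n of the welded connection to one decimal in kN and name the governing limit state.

Weld metal: throat = 0.707×12 = 8.484 mm, L = 2×165 = 330 mm. φR_n = 0.75 × 0.6 × 490 × 8.484 × 330 = 617.3 kN.
Base metal shear (8 mm plate): yield φR_n = 1.0×0.6×350×8×330 = 554.4 kN; rupture φR_n = 0.75×0.6×450×8×330 = 534.6 kN; take 534.6 kN (rupture).
Tension yield (gross): A_g = 129×8 = 1032 mm². φR_n = 0.90 × 350 × 1032 = 325.1 kN.
Governing: min(617.3, 534.6, 325.1) = 325.1 kN → gross-section yield.

325.1 kN (gross-section yield governs)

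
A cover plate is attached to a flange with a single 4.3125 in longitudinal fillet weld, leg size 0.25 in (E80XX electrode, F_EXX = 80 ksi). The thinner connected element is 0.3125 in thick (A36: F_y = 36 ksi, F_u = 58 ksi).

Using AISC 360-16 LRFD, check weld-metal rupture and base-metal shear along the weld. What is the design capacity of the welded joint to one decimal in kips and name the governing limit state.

Weld metal: throat = 0.707×0.25 = 0.17675 in, L = 4.3125 in. φR_n = 0.75 × 0.6 × 80 × 0.17675 × 4.3125 = 27.4 kips.
Base metal shear (0.3125 in plate): yield φR_n = 1.0×0.6×36×0.3125×4.3125 = 29.1 kips; rupture φR_n = 0.75×0.6×58×0.3125×4.3125 = 35.2 kips; take 29.1 kips (yield).
Governing: min(27.4, 29.1) = 27.4 kips → weld metal.

27.4 kips (weld metal governs)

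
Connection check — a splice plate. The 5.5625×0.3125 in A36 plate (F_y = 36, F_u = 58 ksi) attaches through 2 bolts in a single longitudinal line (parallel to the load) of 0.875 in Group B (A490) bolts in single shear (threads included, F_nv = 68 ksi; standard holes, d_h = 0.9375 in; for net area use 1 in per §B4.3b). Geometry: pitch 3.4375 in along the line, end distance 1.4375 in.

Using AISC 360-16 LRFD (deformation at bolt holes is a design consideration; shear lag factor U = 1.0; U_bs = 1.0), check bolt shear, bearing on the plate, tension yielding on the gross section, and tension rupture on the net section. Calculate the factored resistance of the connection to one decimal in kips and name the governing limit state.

44.3 kips (bearing governs)

Bolt shear: A_b = π(0.875)²/4 = 0.60132 in². φR_n = 0.75 × 68 × 0.60132 × 2 × 1 = 61.3 kips.
Bearing (0.3125 in plate, F_u = 58 ksi): end bolts L_c = 1.4375 − 0.9375/2 = 0.96875, R_n = min(1.2×0.96875×0.3125×58, 2.4×0.875×0.3125×58) = 21.07 kips/bolt; interior L_c = 3.4375 − 0.9375 = 2.5, R_n = 38.063 kips/bolt. φR_n = 0.75 × (1×21.07 + 1×38.063) = 44.3 kips.
Tension yield (gross): A_g = 5.5625×0.3125 = 1.7383 in². φR_n = 0.90 × 36 × 1.7383 = 56.3 kips.
Tension rupture (net): A_n = (5.5625 − 1×1)×0.3125 = 1.4258 in² (U = 1.0, A_e = A_n). φR_n = 0.75 × 58 × 1.4258 = 62.0 kips.
Governing: min(61.3, 44.3, 56.3, 62.0) = 44.3 kips → bearing.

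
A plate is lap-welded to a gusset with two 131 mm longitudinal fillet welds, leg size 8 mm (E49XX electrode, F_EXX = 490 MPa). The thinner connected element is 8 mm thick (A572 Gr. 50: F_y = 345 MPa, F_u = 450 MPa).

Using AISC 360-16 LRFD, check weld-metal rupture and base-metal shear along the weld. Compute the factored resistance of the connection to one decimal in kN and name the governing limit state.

326.8 kN (weld metal governs)

Weld metal: throat = 0.707×8 = 5.656 mm, L = 2×131 = 262 mm. φR_n = 0.75 × 0.6 × 490 × 5.656 × 262 = 326.8 kN.
Base metal shear (8 mm plate): yield φR_n = 1.0×0.6×345×8×262 = 433.9 kN; rupture φR_n = 0.75×0.6×450×8×262 = 424.4 kN; take 424.4 kN (rupture).
Governing: min(326.8, 424.4) = 326.8 kN → weld metal.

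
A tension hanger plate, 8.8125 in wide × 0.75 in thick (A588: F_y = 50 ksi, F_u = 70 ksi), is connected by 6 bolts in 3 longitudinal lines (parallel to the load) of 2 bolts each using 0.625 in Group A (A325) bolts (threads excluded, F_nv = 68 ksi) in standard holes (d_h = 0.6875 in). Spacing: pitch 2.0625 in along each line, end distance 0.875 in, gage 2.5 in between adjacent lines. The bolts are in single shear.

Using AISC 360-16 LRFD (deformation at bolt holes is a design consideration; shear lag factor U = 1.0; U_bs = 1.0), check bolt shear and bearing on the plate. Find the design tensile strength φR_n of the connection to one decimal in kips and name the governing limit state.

93.9 kips (bolt shear governs)

Bolt shear: A_b = π(0.625)²/4 = 0.3068 in². φR_n = 0.75 × 68 × 0.3068 × 6 × 1 = 93.9 kips.
Bearing (0.75 in plate, F_u = 70 ksi): end bolts L_c = 0.875 − 0.6875/2 = 0.53125, R_n = min(1.2×0.53125×0.75×70, 2.4×0.625×0.75×70) = 33.469 kips/bolt; interior L_c = 2.0625 − 0.6875 = 1.375, R_n = 78.75 kips/bolt. φR_n = 0.75 × (3×33.469 + 3×78.75) = 252.5 kips.
Governing: min(93.9, 252.5) = 93.9 kips → bolt shear.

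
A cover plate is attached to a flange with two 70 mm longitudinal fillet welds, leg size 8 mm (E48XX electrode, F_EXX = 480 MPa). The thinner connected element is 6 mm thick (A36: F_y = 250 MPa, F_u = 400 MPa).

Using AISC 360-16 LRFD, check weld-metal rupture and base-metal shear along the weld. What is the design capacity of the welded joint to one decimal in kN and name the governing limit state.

126.0 kN (base-metal shear governs)

Weld metal: throat = 0.707×8 = 5.656 mm, L = 2×70 = 140 mm. φR_n = 0.75 × 0.6 × 480 × 5.656 × 140 = 171.0 kN.
Base metal shear (6 mm plate): yield φR_n = 1.0×0.6×250×6×140 = 126.0 kN; rupture φR_n = 0.75×0.6×400×6×140 = 151.2 kN; take 126.0 kN (yield).
Governing: min(171.0, 126.0) = 126.0 kN → base-metal shear.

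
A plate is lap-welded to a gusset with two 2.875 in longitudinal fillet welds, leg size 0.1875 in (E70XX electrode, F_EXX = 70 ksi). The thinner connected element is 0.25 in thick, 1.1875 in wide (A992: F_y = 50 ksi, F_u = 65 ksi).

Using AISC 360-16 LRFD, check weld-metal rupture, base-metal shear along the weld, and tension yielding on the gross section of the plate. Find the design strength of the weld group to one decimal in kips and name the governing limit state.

Weld metal: throat = 0.707×0.1875 = 0.13256 in, L = 2×2.875 = 5.75 in. φR_n = 0.75 × 0.6 × 70 × 0.13256 × 5.75 = 24.0 kips.
Base metal shear (0.25 in plate): yield φR_n = 1.0×0.6×50×0.25×5.75 = 43.1 kips; rupture φR_n = 0.75×0.6×65×0.25×5.75 = 42.0 kips; take 42.0 kips (rupture).
Tension yield (gross): A_g = 1.1875×0.25 = 0.29688 in². φR_n = 0.90 × 50 × 0.29688 = 13.4 kips.
Governing: min(24.0, 42.0, 13.4) = 13.4 kips → gross-section yield.

13.4 kips (gross-section yield governs)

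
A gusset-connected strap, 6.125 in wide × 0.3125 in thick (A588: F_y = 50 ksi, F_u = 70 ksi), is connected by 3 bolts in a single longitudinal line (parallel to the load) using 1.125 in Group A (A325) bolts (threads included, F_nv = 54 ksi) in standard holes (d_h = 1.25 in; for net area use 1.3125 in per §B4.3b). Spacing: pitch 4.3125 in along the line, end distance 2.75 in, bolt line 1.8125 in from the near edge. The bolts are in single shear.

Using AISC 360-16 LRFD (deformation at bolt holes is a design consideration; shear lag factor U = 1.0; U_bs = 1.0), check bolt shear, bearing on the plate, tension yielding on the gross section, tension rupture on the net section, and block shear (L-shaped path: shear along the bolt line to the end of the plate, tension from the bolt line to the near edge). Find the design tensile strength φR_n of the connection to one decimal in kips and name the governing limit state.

79.0 kips (net-section rupture governs)

Bolt shear: A_b = π(1.125)²/4 = 0.99402 in². φR_n = 0.75 × 54 × 0.99402 × 3 × 1 = 120.8 kips.
Bearing (0.3125 in plate, F_u = 70 ksi): end bolts L_c = 2.75 − 1.25/2 = 2.125, R_n = min(1.2×2.125×0.3125×70, 2.4×1.125×0.3125×70) = 55.781 kips/bolt; interior L_c = 4.3125 − 1.25 = 3.0625, R_n = 59.063 kips/bolt. φR_n = 0.75 × (1×55.781 + 2×59.063) = 130.4 kips.
Tension yield (gross): A_g = 6.125×0.3125 = 1.9141 in². φR_n = 0.90 × 50 × 1.9141 = 86.1 kips.
Tension rupture (net): A_n = (6.125 − 1×1.3125)×0.3125 = 1.5039 in² (U = 1.0, A_e = A_n). φR_n = 0.75 × 70 × 1.5039 = 79.0 kips.
Block shear: shear path 1×[2.75+2×4.3125] = 1×11.375 in, A_gv = 3.5547, A_nv = 1×(11.375 − 2.5×1.3125)×0.3125 = 2.5293 in²; tension to near edge: (1.8125 − 0.5×1.3125)×0.3125 = 0.36133 in². R_n = min(0.6×70×2.5293, 0.6×50×3.5547) + 1.0×70×0.36133 = min(106.23, 106.64) + 25.293 = 131.52 kips. φR_n = 0.75 × 131.52 = 98.6 kips.
Governing: min(120.8, 130.4, 86.1, 79.0, 98.6) = 79.0 kips → net-section rupture.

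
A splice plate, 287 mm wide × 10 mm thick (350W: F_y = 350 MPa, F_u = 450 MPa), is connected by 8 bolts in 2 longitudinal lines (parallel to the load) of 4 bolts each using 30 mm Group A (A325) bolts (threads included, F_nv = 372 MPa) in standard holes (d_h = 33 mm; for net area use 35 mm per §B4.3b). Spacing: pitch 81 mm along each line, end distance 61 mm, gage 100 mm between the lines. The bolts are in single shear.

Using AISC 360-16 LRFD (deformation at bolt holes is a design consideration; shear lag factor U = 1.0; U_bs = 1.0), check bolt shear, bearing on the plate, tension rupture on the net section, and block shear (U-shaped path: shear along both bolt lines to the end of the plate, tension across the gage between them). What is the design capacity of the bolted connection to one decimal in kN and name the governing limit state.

732.4 kN (net-section rupture governs)

Bolt shear: A_b = π(30)²/4 = 706.86 mm². φR_n = 0.75 × 372 × 706.86 × 8 × 1 = 1577.7 kN.
Bearing (10 mm plate, F_u = 450 MPa): end bolts L_c = 61 − 33/2 = 44.5, R_n = min(1.2×44.5×10×450, 2.4×30×10×450) = 240.3 kN/bolt; interior L_c = 81 − 33 = 48, R_n = 259.2 kN/bolt. φR_n = 0.75 × (2×240.3 + 6×259.2) = 1526.9 kN.
Tension rupture (net): A_n = (287 − 2×35)×10 = 2170 mm² (U = 1.0, A_e = A_n). φR_n = 0.75 × 450 × 2170 = 732.4 kN.
Block shear: shear path 2×[61+3×81] = 2×304 mm, A_gv = 6080, A_nv = 2×(304 − 3.5×35)×10 = 3630 mm²; tension across gage: (100 − 1×35)×10 = 650 mm². R_n = min(0.6×450×3630, 0.6×350×6080) + 1.0×450×650 = min(980.1, 1276.8) + 292.5 = 1272.6 kN. φR_n = 0.75 × 1272.6 = 954.5 kN.
Governing: min(1577.7, 1526.9, 732.4, 954.5) = 732.4 kN → net-section rupture.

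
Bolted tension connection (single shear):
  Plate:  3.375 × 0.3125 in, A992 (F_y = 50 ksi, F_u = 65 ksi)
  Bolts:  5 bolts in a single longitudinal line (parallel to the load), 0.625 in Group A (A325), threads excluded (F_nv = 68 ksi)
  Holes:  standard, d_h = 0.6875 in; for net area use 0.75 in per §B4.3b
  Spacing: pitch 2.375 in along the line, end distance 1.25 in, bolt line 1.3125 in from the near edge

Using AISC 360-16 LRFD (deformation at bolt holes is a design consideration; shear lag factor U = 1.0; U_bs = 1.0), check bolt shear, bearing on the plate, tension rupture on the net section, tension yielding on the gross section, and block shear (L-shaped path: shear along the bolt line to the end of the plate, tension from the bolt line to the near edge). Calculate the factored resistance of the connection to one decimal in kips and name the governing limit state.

40.0 kips (net-section rupture governs)

Bolt shear: A_b = π(0.625)²/4 = 0.3068 in². φR_n = 0.75 × 68 × 0.3068 × 5 × 1 = 78.2 kips.
Bearing (0.3125 in plate, F_u = 65 ksi): end bolts L_c = 1.25 − 0.6875/2 = 0.90625, R_n = min(1.2×0.90625×0.3125×65, 2.4×0.625×0.3125×65) = 22.09 kips/bolt; interior L_c = 2.375 − 0.6875 = 1.6875, R_n = 30.469 kips/bolt. φR_n = 0.75 × (1×22.09 + 4×30.469) = 108.0 kips.
Tension rupture (net): A_n = (3.375 − 1×0.75)×0.3125 = 0.82031 in² (U = 1.0, A_e = A_n). φR_n = 0.75 × 65 × 0.82031 = 40.0 kips.
Tension yield (gross): A_g = 3.375×0.3125 = 1.0547 in². φR_n = 0.90 × 50 × 1.0547 = 47.5 kips.
Block shear: shear path 1×[1.25+4×2.375] = 1×10.75 in, A_gv = 3.3594, A_nv = 1×(10.75 − 4.5×0.75)×0.3125 = 2.3047 in²; tension to near edge: (1.3125 − 0.5×0.75)×0.3125 = 0.29297 in². R_n = min(0.6×65×2.3047, 0.6×50×3.3594) + 1.0×65×0.29297 = min(89.883, 100.78) + 19.043 = 108.93 kips. φR_n = 0.75 × 108.93 = 81.7 kips.
Governing: min(78.2, 108.0, 40.0, 47.5, 81.7) = 40.0 kips → net-section rupture.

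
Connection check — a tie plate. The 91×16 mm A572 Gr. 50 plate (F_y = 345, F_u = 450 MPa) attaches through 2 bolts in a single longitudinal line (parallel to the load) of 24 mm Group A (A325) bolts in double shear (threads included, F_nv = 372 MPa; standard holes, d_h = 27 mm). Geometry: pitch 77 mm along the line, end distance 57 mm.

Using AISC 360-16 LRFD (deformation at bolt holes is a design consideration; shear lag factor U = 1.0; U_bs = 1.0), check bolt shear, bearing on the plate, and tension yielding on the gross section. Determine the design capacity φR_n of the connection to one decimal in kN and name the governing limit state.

Bolt shear: A_b = π(24)²/4 = 452.39 mm². φR_n = 0.75 × 372 × 452.39 × 2 × 2 = 504.9 kN.
Bearing (16 mm plate, F_u = 450 MPa): end bolts L_c = 57 − 27/2 = 43.5, R_n = min(1.2×43.5×16×450, 2.4×24×16×450) = 375.84 kN/bolt; interior L_c = 77 − 27 = 50, R_n = 414.72 kN/bolt. φR_n = 0.75 × (1×375.84 + 1×414.72) = 592.9 kN.
Tension yield (gross): A_g = 91×16 = 1456 mm². φR_n = 0.90 × 345 × 1456 = 452.1 kN.
Governing: min(504.9, 592.9, 452.1) = 452.1 kN → gross-section yield.

452.1 kN (gross-section yield governs)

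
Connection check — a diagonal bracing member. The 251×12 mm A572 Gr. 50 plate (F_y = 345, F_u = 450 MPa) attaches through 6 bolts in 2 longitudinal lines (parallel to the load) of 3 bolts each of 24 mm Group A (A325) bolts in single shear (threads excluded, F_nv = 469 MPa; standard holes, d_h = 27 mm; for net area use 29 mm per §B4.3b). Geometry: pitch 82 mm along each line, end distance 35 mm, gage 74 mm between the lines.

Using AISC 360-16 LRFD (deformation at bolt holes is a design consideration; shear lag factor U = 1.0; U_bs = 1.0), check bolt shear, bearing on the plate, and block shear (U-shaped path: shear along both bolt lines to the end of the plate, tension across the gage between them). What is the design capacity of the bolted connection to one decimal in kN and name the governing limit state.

Bolt shear: A_b = π(24)²/4 = 452.39 mm². φR_n = 0.75 × 469 × 452.39 × 6 × 1 = 954.8 kN.
Bearing (12 mm plate, F_u = 450 MPa): end bolts L_c = 35 − 27/2 = 21.5, R_n = min(1.2×21.5×12×450, 2.4×24×12×450) = 139.32 kN/bolt; interior L_c = 82 − 27 = 55, R_n = 311.04 kN/bolt. φR_n = 0.75 × (2×139.32 + 4×311.04) = 1142.1 kN.
Block shear: shear path 2×[35+2×82] = 2×199 mm, A_gv = 4776, A_nv = 2×(199 − 2.5×29)×12 = 3036 mm²; tension across gage: (74 − 1×29)×12 = 540 mm². R_n = min(0.6×450×3036, 0.6×345×4776) + 1.0×450×540 = min(819.72, 988.63) + 243 = 1062.7 kN. φR_n = 0.75 × 1062.7 = 797.0 kN.
Governing: min(954.8, 1142.1, 797.0) = 797.0 kN → block shear.

797.0 kN (block shear governs)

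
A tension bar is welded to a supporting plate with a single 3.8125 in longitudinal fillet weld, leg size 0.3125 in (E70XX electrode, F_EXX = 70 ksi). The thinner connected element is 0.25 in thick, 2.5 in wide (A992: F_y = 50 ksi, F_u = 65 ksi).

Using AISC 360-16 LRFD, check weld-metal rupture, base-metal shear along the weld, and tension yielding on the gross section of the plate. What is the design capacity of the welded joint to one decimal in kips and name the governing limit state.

Weld metal: throat = 0.707×0.3125 = 0.22094 in, L = 3.8125 in. φR_n = 0.75 × 0.6 × 70 × 0.22094 × 3.8125 = 26.5 kips.
Base metal shear (0.25 in plate): yield φR_n = 1.0×0.6×50×0.25×3.8125 = 28.6 kips; rupture φR_n = 0.75×0.6×65×0.25×3.8125 = 27.9 kips; take 27.9 kips (rupture).
Tension yield (gross): A_g = 2.5×0.25 = 0.625 in². φR_n = 0.90 × 50 × 0.625 = 28.1 kips.
Governing: min(26.5, 27.9, 28.1) = 26.5 kips → weld metal.

26.5 kips (weld metal governs)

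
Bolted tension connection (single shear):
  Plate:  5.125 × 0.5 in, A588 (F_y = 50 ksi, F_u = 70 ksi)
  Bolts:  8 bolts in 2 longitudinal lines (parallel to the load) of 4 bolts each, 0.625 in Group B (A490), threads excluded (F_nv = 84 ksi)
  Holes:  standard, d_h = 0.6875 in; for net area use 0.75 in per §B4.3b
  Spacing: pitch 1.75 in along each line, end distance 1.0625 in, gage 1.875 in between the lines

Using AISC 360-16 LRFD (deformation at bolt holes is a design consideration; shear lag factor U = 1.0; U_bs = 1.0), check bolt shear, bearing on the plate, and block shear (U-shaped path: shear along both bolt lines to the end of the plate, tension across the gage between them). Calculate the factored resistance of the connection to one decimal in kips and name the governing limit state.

145.7 kips (block shear governs)

Bolt shear: A_b = π(0.625)²/4 = 0.3068 in². φR_n = 0.75 × 84 × 0.3068 × 8 × 1 = 154.6 kips.
Bearing (0.5 in plate, F_u = 70 ksi): end bolts L_c = 1.0625 − 0.6875/2 = 0.71875, R_n = min(1.2×0.71875×0.5×70, 2.4×0.625×0.5×70) = 30.188 kips/bolt; interior L_c = 1.75 − 0.6875 = 1.0625, R_n = 44.625 kips/bolt. φR_n = 0.75 × (2×30.188 + 6×44.625) = 246.1 kips.
Block shear: shear path 2×[1.0625+3×1.75] = 2×6.3125 in, A_gv = 6.3125, A_nv = 2×(6.3125 − 3.5×0.75)×0.5 = 3.6875 in²; tension across gage: (1.875 − 1×0.75)×0.5 = 0.5625 in². R_n = min(0.6×70×3.6875, 0.6×50×6.3125) + 1.0×70×0.5625 = min(154.88, 189.38) + 39.375 = 194.26 kips. φR_n = 0.75 × 194.26 = 145.7 kips.
Governing: min(154.6, 246.1, 145.7) = 145.7 kips → block shear.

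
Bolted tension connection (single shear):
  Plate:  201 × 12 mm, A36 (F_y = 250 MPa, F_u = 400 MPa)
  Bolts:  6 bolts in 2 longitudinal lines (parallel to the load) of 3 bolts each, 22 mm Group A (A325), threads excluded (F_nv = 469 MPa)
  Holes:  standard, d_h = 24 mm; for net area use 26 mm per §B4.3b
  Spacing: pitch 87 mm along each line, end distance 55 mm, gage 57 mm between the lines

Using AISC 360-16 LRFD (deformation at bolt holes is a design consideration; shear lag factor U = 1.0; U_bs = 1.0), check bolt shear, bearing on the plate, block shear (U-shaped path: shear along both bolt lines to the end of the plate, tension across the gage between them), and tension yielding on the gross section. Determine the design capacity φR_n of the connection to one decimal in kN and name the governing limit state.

Bolt shear: A_b = π(22)²/4 = 380.13 mm². φR_n = 0.75 × 469 × 380.13 × 6 × 1 = 802.3 kN.
Bearing (12 mm plate, F_u = 400 MPa): end bolts L_c = 55 − 24/2 = 43, R_n = min(1.2×43×12×400, 2.4×22×12×400) = 247.68 kN/bolt; interior L_c = 87 − 24 = 63, R_n = 253.44 kN/bolt. φR_n = 0.75 × (2×247.68 + 4×253.44) = 1131.8 kN.
Block shear: shear path 2×[55+2×87] = 2×229 mm, A_gv = 5496, A_nv = 2×(229 − 2.5×26)×12 = 3936 mm²; tension across gage: (57 − 1×26)×12 = 372 mm². R_n = min(0.6×400×3936, 0.6×250×5496) + 1.0×400×372 = min(944.64, 824.4) + 148.8 = 973.2 kN. φR_n = 0.75 × 973.2 = 729.9 kN.
Tension yield (gross): A_g = 201×12 = 2412 mm². φR_n = 0.90 × 250 × 2412 = 542.7 kN.
Governing: min(802.3, 1131.8, 729.9, 542.7) = 542.7 kN → gross-section yield.

542.7 kN (gross-section yield governs)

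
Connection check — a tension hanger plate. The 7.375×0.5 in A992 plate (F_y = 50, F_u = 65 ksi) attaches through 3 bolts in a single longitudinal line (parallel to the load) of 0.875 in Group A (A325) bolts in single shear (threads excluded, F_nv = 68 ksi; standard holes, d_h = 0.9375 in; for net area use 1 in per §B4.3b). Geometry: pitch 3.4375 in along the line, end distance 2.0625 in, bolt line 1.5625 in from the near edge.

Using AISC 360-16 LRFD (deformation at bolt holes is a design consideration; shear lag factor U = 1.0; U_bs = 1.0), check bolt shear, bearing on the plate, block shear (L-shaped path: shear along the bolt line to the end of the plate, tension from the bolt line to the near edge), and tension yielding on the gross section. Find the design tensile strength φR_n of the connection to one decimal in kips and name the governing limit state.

Bolt shear: A_b = π(0.875)²/4 = 0.60132 in². φR_n = 0.75 × 68 × 0.60132 × 3 × 1 = 92.0 kips.
Bearing (0.5 in plate, F_u = 65 ksi): end bolts L_c = 2.0625 − 0.9375/2 = 1.59375, R_n = min(1.2×1.59375×0.5×65, 2.4×0.875×0.5×65) = 62.156 kips/bolt; interior L_c = 3.4375 − 0.9375 = 2.5, R_n = 68.25 kips/bolt. φR_n = 0.75 × (1×62.156 + 2×68.25) = 149.0 kips.
Block shear: shear path 1×[2.0625+2×3.4375] = 1×8.9375 in, A_gv = 4.4688, A_nv = 1×(8.9375 − 2.5×1)×0.5 = 3.2188 in²; tension to near edge: (1.5625 − 0.5×1)×0.5 = 0.53125 in². R_n = min(0.6×65×3.2188, 0.6×50×4.4688) + 1.0×65×0.53125 = min(125.53, 134.06) + 34.531 = 160.06 kips. φR_n = 0.75 × 160.06 = 120.0 kips.
Tension yield (gross): A_g = 7.375×0.5 = 3.6875 in². φR_n = 0.90 × 50 × 3.6875 = 165.9 kips.
Governing: min(92.0, 149.0, 120.0, 165.9) = 92.0 kips → bolt shear.

92.0 kips (bolt shear governs)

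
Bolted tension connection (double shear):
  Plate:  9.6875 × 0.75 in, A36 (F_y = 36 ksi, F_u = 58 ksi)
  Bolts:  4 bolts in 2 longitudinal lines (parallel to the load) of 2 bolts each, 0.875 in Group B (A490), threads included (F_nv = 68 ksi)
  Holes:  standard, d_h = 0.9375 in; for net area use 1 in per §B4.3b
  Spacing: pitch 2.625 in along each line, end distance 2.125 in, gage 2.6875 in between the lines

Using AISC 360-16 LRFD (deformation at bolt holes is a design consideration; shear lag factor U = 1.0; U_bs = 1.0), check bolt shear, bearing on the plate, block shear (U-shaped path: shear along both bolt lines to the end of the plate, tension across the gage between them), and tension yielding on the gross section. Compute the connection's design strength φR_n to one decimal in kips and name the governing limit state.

Bolt shear: A_b = π(0.875)²/4 = 0.60132 in². φR_n = 0.75 × 68 × 0.60132 × 4 × 2 = 245.3 kips.
Bearing (0.75 in plate, F_u = 58 ksi): end bolts L_c = 2.125 − 0.9375/2 = 1.65625, R_n = min(1.2×1.65625×0.75×58, 2.4×0.875×0.75×58) = 86.456 kips/bolt; interior L_c = 2.625 − 0.9375 = 1.6875, R_n = 88.088 kips/bolt. φR_n = 0.75 × (2×86.456 + 2×88.088) = 261.8 kips.
Block shear: shear path 2×[2.125+1×2.625] = 2×4.75 in, A_gv = 7.125, A_nv = 2×(4.75 − 1.5×1)×0.75 = 4.875 in²; tension across gage: (2.6875 − 1×1)×0.75 = 1.2656 in². R_n = min(0.6×58×4.875, 0.6×36×7.125) + 1.0×58×1.2656 = min(169.65, 153.9) + 73.405 = 227.31 kips. φR_n = 0.75 × 227.31 = 170.5 kips.
Tension yield (gross): A_g = 9.6875×0.75 = 7.2656 in². φR_n = 0.90 × 36 × 7.2656 = 235.4 kips.
Governing: min(245.3, 261.8, 170.5, 235.4) = 170.5 kips → block shear.

170.5 kips (block shear governs)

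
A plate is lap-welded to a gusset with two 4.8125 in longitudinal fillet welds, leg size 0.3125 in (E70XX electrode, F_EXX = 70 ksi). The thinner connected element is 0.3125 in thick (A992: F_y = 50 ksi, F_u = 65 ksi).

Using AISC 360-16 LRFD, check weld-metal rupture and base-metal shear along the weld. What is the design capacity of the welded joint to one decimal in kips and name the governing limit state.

Weld metal: throat = 0.707×0.3125 = 0.22094 in, L = 2×4.8125 = 9.625 in. φR_n = 0.75 × 0.6 × 70 × 0.22094 × 9.625 = 67.0 kips.
Base metal shear (0.3125 in plate): yield φR_n = 1.0×0.6×50×0.3125×9.625 = 90.2 kips; rupture φR_n = 0.75×0.6×65×0.3125×9.625 = 88.0 kips; take 88.0 kips (rupture).
Governing: min(67.0, 88.0) = 67.0 kips → weld metal.

67.0 kips (weld metal governs)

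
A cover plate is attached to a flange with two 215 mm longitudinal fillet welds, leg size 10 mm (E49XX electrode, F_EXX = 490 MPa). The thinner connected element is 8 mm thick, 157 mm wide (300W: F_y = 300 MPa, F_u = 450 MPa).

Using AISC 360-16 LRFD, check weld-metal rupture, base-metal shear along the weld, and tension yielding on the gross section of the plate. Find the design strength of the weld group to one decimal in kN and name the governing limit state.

339.1 kN (gross-section yield governs)

Weld metal: throat = 0.707×10 = 7.07 mm, L = 2×215 = 430 mm. φR_n = 0.75 × 0.6 × 490 × 7.07 × 430 = 670.3 kN.
Base metal shear (8 mm plate): yield φR_n = 1.0×0.6×300×8×430 = 619.2 kN; rupture φR_n = 0.75×0.6×450×8×430 = 696.6 kN; take 619.2 kN (yield).
Tension yield (gross): A_g = 157×8 = 1256 mm². φR_n = 0.90 × 300 × 1256 = 339.1 kN.
Governing: min(670.3, 619.2, 339.1) = 339.1 kN → gross-section yield.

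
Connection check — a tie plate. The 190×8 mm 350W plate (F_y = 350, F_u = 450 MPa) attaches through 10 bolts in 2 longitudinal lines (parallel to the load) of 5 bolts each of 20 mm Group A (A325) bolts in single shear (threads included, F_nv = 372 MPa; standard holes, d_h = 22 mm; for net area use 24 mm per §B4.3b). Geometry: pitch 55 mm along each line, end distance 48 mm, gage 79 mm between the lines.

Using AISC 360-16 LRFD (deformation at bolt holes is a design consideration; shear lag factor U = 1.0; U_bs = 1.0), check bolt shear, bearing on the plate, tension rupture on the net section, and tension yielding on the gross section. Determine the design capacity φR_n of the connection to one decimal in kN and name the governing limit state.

383.4 kN (net-section rupture governs)

Bolt shear: A_b = π(20)²/4 = 314.16 mm². φR_n = 0.75 × 372 × 314.16 × 10 × 1 = 876.5 kN.
Bearing (8 mm plate, F_u = 450 MPa): end bolts L_c = 48 − 22/2 = 37, R_n = min(1.2×37×8×450, 2.4×20×8×450) = 159.84 kN/bolt; interior L_c = 55 − 22 = 33, R_n = 142.56 kN/bolt. φR_n = 0.75 × (2×159.84 + 8×142.56) = 1095.1 kN.
Tension rupture (net): A_n = (190 − 2×24)×8 = 1136 mm² (U = 1.0, A_e = A_n). φR_n = 0.75 × 450 × 1136 = 383.4 kN.
Tension yield (gross): A_g = 190×8 = 1520 mm². φR_n = 0.90 × 350 × 1520 = 478.8 kN.
Governing: min(876.5, 1095.1, 383.4, 478.8) = 383.4 kN → net-section rupture.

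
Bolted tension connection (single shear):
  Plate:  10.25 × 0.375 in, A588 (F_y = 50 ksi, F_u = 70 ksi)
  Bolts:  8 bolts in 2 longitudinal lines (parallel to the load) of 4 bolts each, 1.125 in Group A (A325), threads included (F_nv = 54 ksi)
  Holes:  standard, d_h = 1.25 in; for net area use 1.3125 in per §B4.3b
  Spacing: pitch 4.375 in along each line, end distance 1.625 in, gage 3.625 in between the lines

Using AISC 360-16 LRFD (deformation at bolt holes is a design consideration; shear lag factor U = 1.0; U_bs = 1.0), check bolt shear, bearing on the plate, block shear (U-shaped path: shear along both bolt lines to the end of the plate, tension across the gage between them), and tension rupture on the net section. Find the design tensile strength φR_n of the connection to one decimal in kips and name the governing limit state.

Bolt shear: A_b = π(1.125)²/4 = 0.99402 in². φR_n = 0.75 × 54 × 0.99402 × 8 × 1 = 322.1 kips.
Bearing (0.375 in plate, F_u = 70 ksi): end bolts L_c = 1.625 − 1.25/2 = 1, R_n = min(1.2×1×0.375×70, 2.4×1.125×0.375×70) = 31.5 kips/bolt; interior L_c = 4.375 − 1.25 = 3.125, R_n = 70.875 kips/bolt. φR_n = 0.75 × (2×31.5 + 6×70.875) = 366.2 kips.
Block shear: shear path 2×[1.625+3×4.375] = 2×14.75 in, A_gv = 11.063, A_nv = 2×(14.75 − 3.5×1.3125)×0.375 = 7.6172 in²; tension across gage: (3.625 − 1×1.3125)×0.375 = 0.86719 in². R_n = min(0.6×70×7.6172, 0.6×50×11.063) + 1.0×70×0.86719 = min(319.92, 331.89) + 60.703 = 380.62 kips. φR_n = 0.75 × 380.62 = 285.5 kips.
Tension rupture (net): A_n = (10.25 − 2×1.3125)×0.375 = 2.8594 in² (U = 1.0, A_e = A_n). φR_n = 0.75 × 70 × 2.8594 = 150.1 kips.
Governing: min(322.1, 366.2, 285.5, 150.1) = 150.1 kips → net-section rupture.

150.1 kips (net-section rupture governs)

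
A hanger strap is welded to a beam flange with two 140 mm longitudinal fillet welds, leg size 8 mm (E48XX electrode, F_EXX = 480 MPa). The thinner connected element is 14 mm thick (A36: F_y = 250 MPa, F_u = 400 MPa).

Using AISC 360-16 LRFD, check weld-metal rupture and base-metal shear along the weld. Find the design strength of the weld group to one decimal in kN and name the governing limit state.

342.1 kN (weld metal governs)

Weld metal: throat = 0.707×8 = 5.656 mm, L = 2×140 = 280 mm. φR_n = 0.75 × 0.6 × 480 × 5.656 × 280 = 342.1 kN.
Base metal shear (14 mm plate): yield φR_n = 1.0×0.6×250×14×280 = 588.0 kN; rupture φR_n = 0.75×0.6×400×14×280 = 705.6 kN; take 588.0 kN (yield).
Governing: min(342.1, 588.0) = 342.1 kN → weld metal.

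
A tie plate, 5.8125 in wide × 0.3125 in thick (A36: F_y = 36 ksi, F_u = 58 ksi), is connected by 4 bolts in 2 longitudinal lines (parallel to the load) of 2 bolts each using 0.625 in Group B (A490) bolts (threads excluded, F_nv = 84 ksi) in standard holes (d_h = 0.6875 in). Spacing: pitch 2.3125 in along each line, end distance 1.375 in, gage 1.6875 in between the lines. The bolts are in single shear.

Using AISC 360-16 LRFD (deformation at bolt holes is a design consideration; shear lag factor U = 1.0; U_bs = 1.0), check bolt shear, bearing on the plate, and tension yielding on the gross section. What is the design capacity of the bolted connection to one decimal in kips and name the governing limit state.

58.9 kips (gross-section yield governs)

Bolt shear: A_b = π(0.625)²/4 = 0.3068 in². φR_n = 0.75 × 84 × 0.3068 × 4 × 1 = 77.3 kips.
Bearing (0.3125 in plate, F_u = 58 ksi): end bolts L_c = 1.375 − 0.6875/2 = 1.03125, R_n = min(1.2×1.03125×0.3125×58, 2.4×0.625×0.3125×58) = 22.43 kips/bolt; interior L_c = 2.3125 − 0.6875 = 1.625, R_n = 27.188 kips/bolt. φR_n = 0.75 × (2×22.43 + 2×27.188) = 74.4 kips.
Tension yield (gross): A_g = 5.8125×0.3125 = 1.8164 in². φR_n = 0.90 × 36 × 1.8164 = 58.9 kips.
Governing: min(77.3, 74.4, 58.9) = 58.9 kips → gross-section yield.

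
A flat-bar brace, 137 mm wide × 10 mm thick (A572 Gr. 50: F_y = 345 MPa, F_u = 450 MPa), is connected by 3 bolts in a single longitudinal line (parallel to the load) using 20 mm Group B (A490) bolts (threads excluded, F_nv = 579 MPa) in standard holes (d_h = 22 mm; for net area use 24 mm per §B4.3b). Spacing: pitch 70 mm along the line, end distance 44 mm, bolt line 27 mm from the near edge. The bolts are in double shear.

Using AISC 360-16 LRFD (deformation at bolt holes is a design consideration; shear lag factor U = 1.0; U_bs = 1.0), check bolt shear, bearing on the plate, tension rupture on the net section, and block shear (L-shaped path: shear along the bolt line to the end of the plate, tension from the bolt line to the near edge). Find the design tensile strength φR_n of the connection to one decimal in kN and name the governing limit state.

Bolt shear: A_b = π(20)²/4 = 314.16 mm². φR_n = 0.75 × 579 × 314.16 × 3 × 2 = 818.5 kN.
Bearing (10 mm plate, F_u = 450 MPa): end bolts L_c = 44 − 22/2 = 33, R_n = min(1.2×33×10×450, 2.4×20×10×450) = 178.2 kN/bolt; interior L_c = 70 − 22 = 48, R_n = 216 kN/bolt. φR_n = 0.75 × (1×178.2 + 2×216) = 457.7 kN.
Tension rupture (net): A_n = (137 − 1×24)×10 = 1130 mm² (U = 1.0, A_e = A_n). φR_n = 0.75 × 450 × 1130 = 381.4 kN.
Block shear: shear path 1×[44+2×70] = 1×184 mm, A_gv = 1840, A_nv = 1×(184 − 2.5×24)×10 = 1240 mm²; tension to near edge: (27 − 0.5×24)×10 = 150 mm². R_n = min(0.6×450×1240, 0.6×345×1840) + 1.0×450×150 = min(334.8, 380.88) + 67.5 = 402.3 kN. φR_n = 0.75 × 402.3 = 301.7 kN.
Governing: min(818.5, 457.7, 381.4, 301.7) = 301.7 kN → block shear.

301.7 kN (block shear governs)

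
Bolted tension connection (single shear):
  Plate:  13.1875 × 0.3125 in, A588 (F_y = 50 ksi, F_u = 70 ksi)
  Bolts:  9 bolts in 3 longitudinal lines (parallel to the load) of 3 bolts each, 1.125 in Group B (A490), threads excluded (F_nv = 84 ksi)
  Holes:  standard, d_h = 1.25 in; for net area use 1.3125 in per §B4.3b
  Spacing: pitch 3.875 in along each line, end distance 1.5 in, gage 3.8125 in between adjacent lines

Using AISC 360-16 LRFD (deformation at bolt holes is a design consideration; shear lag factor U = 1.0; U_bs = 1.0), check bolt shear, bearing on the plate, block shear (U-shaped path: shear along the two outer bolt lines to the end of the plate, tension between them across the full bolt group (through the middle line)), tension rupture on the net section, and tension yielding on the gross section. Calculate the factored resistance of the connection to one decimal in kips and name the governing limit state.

151.8 kips (net-section rupture governs)

Bolt shear: A_b = π(1.125)²/4 = 0.99402 in². φR_n = 0.75 × 84 × 0.99402 × 9 × 1 = 563.6 kips.
Bearing (0.3125 in plate, F_u = 70 ksi): end bolts L_c = 1.5 − 1.25/2 = 0.875, R_n = min(1.2×0.875×0.3125×70, 2.4×1.125×0.3125×70) = 22.969 kips/bolt; interior L_c = 3.875 − 1.25 = 2.625, R_n = 59.063 kips/bolt. φR_n = 0.75 × (3×22.969 + 6×59.063) = 317.5 kips.
Block shear: shear path 2×[1.5+2×3.875] = 2×9.25 in, A_gv = 5.7813, A_nv = 2×(9.25 − 2.5×1.3125)×0.3125 = 3.7305 in²; tension across gage: (7.625 − 2×1.3125)×0.3125 = 1.5625 in². R_n = min(0.6×70×3.7305, 0.6×50×5.7813) + 1.0×70×1.5625 = min(156.68, 173.44) + 109.38 = 266.06 kips. φR_n = 0.75 × 266.06 = 199.5 kips.
Tension rupture (net): A_n = (13.1875 − 3×1.3125)×0.3125 = 2.8906 in² (U = 1.0, A_e = A_n). φR_n = 0.75 × 70 × 2.8906 = 151.8 kips.
Tension yield (gross): A_g = 13.1875×0.3125 = 4.1211 in². φR_n = 0.90 × 50 × 4.1211 = 185.4 kips.
Governing: min(563.6, 317.5, 199.5, 151.8, 185.4) = 151.8 kips → net-section rupture.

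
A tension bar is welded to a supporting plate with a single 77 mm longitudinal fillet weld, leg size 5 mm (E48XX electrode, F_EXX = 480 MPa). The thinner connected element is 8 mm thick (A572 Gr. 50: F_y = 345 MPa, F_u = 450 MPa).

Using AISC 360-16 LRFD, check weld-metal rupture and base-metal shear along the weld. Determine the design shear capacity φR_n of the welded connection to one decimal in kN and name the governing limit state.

Weld metal: throat = 0.707×5 = 3.535 mm, L = 77 mm. φR_n = 0.75 × 0.6 × 480 × 3.535 × 77 = 58.8 kN.
Base metal shear (8 mm plate): yield φR_n = 1.0×0.6×345×8×77 = 127.5 kN; rupture φR_n = 0.75×0.6×450×8×77 = 124.7 kN; take 124.7 kN (rupture).
Governing: min(58.8, 124.7) = 58.8 kN → weld metal.

58.8 kN (weld metal governs)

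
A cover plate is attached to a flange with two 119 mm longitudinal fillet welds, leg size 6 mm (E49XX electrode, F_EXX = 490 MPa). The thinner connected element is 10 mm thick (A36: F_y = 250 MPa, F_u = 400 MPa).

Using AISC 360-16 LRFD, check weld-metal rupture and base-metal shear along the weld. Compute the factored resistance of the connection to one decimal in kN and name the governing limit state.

222.6 kN (weld metal governs)

Weld metal: throat = 0.707×6 = 4.242 mm, L = 2×119 = 238 mm. φR_n = 0.75 × 0.6 × 490 × 4.242 × 238 = 222.6 kN.
Base metal shear (10 mm plate): yield φR_n = 1.0×0.6×250×10×238 = 357.0 kN; rupture φR_n = 0.75×0.6×400×10×238 = 428.4 kN; take 357.0 kN (yield).
Governing: min(222.6, 357.0) = 222.6 kN → weld metal.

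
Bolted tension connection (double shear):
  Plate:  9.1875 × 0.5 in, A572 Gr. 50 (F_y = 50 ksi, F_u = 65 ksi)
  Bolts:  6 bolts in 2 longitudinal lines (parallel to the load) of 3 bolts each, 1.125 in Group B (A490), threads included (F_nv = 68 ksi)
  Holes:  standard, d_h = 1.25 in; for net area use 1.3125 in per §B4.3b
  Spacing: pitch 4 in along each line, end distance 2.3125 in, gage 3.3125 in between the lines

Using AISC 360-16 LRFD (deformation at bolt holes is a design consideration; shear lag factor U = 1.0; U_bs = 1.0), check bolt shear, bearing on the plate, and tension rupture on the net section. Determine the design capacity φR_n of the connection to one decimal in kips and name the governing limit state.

Bolt shear: A_b = π(1.125)²/4 = 0.99402 in². φR_n = 0.75 × 68 × 0.99402 × 6 × 2 = 608.3 kips.
Bearing (0.5 in plate, F_u = 65 ksi): end bolts L_c = 2.3125 − 1.25/2 = 1.6875, R_n = min(1.2×1.6875×0.5×65, 2.4×1.125×0.5×65) = 65.813 kips/bolt; interior L_c = 4 − 1.25 = 2.75, R_n = 87.75 kips/bolt. φR_n = 0.75 × (2×65.813 + 4×87.75) = 362.0 kips.
Tension rupture (net): A_n = (9.1875 − 2×1.3125)×0.5 = 3.2813 in² (U = 1.0, A_e = A_n). φR_n = 0.75 × 65 × 3.2813 = 160.0 kips.
Governing: min(608.3, 362.0, 160.0) = 160.0 kips → net-section rupture.

160.0 kips (net-section rupture governs)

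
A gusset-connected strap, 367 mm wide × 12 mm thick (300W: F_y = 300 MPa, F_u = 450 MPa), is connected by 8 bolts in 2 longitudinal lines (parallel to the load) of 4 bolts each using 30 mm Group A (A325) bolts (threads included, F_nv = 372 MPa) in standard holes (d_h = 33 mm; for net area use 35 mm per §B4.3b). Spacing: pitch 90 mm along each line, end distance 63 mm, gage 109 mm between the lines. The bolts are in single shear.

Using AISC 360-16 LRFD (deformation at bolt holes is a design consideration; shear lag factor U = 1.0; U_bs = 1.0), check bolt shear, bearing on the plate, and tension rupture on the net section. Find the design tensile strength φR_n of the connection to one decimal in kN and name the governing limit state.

1202.9 kN (net-section rupture governs)

Bolt shear: A_b = π(30)²/4 = 706.86 mm². φR_n = 0.75 × 372 × 706.86 × 8 × 1 = 1577.7 kN.
Bearing (12 mm plate, F_u = 450 MPa): end bolts L_c = 63 − 33/2 = 46.5, R_n = min(1.2×46.5×12×450, 2.4×30×12×450) = 301.32 kN/bolt; interior L_c = 90 − 33 = 57, R_n = 369.36 kN/bolt. φR_n = 0.75 × (2×301.32 + 6×369.36) = 2114.1 kN.
Tension rupture (net): A_n = (367 − 2×35)×12 = 3564 mm² (U = 1.0, A_e = A_n). φR_n = 0.75 × 450 × 3564 = 1202.9 kN.
Governing: min(1577.7, 2114.1, 1202.9) = 1202.9 kN → net-section rupture.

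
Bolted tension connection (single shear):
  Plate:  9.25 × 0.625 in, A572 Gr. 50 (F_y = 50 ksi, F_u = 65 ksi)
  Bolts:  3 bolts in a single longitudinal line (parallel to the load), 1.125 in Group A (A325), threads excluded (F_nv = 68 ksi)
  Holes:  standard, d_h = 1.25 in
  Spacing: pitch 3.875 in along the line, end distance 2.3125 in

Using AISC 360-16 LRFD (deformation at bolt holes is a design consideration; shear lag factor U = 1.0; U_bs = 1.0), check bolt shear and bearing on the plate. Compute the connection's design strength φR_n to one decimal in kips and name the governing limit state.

152.1 kips (bolt shear governs)

Bolt shear: A_b = π(1.125)²/4 = 0.99402 in². φR_n = 0.75 × 68 × 0.99402 × 3 × 1 = 152.1 kips.
Bearing (0.625 in plate, F_u = 65 ksi): end bolts L_c = 2.3125 − 1.25/2 = 1.6875, R_n = min(1.2×1.6875×0.625×65, 2.4×1.125×0.625×65) = 82.266 kips/bolt; interior L_c = 3.875 − 1.25 = 2.625, R_n = 109.69 kips/bolt. φR_n = 0.75 × (1×82.266 + 2×109.69) = 226.2 kips.
Governing: min(152.1, 226.2) = 152.1 kips → bolt shear.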